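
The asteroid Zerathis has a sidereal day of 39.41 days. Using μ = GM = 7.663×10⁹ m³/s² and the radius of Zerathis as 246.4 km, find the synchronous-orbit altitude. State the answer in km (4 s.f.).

T = 39.41 days = 3.405×10⁶ s.
A synchronous orbit has period T, so by Kepler's third law a = (μT²/4π²)^(1/3).
μT²/4π² = 7.663×10⁹ × (3.405×10⁶)² / 39.48 = 2.251×10²¹ m³.
a = 1.310×10⁷ m = 13105 km.
Altitude h = a − R = 13105 − 246.4 = 12858 km.

h_sync ≈ 12860 km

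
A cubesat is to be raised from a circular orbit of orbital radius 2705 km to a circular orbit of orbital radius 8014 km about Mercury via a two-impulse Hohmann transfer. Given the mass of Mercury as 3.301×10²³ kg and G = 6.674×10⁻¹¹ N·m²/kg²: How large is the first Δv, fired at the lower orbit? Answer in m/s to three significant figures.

μ = GM = 6.674×10⁻¹¹ × 3.301×10²³ = 2.203×10¹³ m³/s².
r₁ = 2705 km = 2.705×10⁶ m.
r₂ = 8014 km = 8.014×10⁶ m.
Transfer ellipse a_t = (r₁ + r₂)/2 = 5.360×10⁶ m.
At r₁: circular v_c1 = √(μ/r₁) = 2854 m/s; transfer-periherm v_p = √[μ(2/r₁ − 1/a_t)] = 3490 m/s.
Δv₁ = v_p − v_c1 = 635.9 m/s.

Δv ≈ 636 m/s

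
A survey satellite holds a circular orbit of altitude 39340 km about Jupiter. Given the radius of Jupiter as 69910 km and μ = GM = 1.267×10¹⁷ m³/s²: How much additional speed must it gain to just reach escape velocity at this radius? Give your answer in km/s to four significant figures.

r = 69910 + 39340 = 109250 km = 1.0925×10⁸ m.
Circular speed v_c = √(μ/r) = 34050 m/s.
Escape speed v_esc = √(2μ/r) = √2 × v_c = 48160 m/s.
Δv = v_esc − v_c = 14110 m/s = 14.11 km/s.

Δv ≈ 14.11 km/s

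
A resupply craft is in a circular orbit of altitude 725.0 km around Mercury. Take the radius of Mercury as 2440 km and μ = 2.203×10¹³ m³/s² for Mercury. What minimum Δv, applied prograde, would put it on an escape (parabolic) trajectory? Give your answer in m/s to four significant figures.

Δv ≈ 1093 m/s

r = 2440 + 725.0 = 3165.0 km = 3.1650×10⁶ m.
Circular speed v_c = √(μ/r) = 2638 m/s.
Escape speed v_esc = √(2μ/r) = √2 × v_c = 3731 m/s.
Δv = v_esc − v_c = 1093 m/s.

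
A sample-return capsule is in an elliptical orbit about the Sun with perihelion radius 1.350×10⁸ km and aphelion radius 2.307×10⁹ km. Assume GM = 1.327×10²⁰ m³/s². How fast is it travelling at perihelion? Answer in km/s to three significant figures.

v ≈ 43.1 km/s

Semi-major axis a = (r_p + r_a)/2 = 1.2210×10⁹ km = 1.221×10¹² m.
Vis-viva: v² = μ(2/r − 1/a) = 1.327×10²⁰ × (1.481×10⁻¹¹ − 8.190×10⁻¹³) = 1.857×10⁹ m²/s².
v = 43100 m/s = 43.10 km/s.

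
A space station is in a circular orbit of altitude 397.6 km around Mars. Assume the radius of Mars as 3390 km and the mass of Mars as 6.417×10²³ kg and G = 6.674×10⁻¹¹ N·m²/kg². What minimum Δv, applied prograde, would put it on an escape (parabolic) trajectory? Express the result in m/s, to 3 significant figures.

μ = GM = 6.674×10⁻¹¹ × 6.417×10²³ = 4.283×10¹³ m³/s².
r = 3390 + 397.6 = 3787.6 km = 3.7876×10⁶ m.
Circular speed v_c = √(μ/r) = 3363 m/s.
Escape speed v_esc = √(2μ/r) = √2 × v_c = 4755 m/s.
Δv = v_esc − v_c = 1393 m/s.

Δv ≈ 1390 m/s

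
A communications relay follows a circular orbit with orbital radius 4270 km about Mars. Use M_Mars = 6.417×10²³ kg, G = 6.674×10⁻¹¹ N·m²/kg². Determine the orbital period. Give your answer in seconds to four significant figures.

T ≈ 8472 seconds

μ = GM = 6.674×10⁻¹¹ × 6.417×10²³ = 4.283×10¹³ m³/s².
r = 4270 km = 4.270×10⁶ m.
Kepler's third law: T = 2π√(r³/μ) = 2π√((4.270×10⁶)³ / 4.283×10¹³).
r³/μ = 1.818×10⁶ s², so T = 2π × 1.348×10³ = 8.472×10³ s.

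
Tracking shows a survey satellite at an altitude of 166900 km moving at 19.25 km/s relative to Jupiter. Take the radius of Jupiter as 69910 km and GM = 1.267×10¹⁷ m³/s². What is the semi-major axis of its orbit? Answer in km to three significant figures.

a ≈ 1.81×10⁵ km

r = 69910 + 166900 = 2.3681×10⁵ km = 2.368×10⁸ m.
Vis-viva rearranged: 1/a = 2/r − v²/μ = 8.446×10⁻⁹ − 2.925×10⁻⁹ = 5.521×10⁻⁹ m⁻¹.
a = 1.811×10⁸ m = 1.8113×10⁵ km.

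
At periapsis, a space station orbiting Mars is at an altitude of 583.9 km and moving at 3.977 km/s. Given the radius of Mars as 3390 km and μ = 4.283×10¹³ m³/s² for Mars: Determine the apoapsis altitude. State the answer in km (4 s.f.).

apoapsis altitude ≈ 7562 km

r_p = 3390 + 583.9 = 3973.9 km = 3.974×10⁶ m.
Specific energy ε = v²/2 − μ/r = -2.870×10⁶ J/kg, so a = −μ/(2ε) = 7.463×10⁶ m.
The apsides satisfy r_p + r_a = 2a, so the apoapsis radius is 2a − r_p = 1.095×10⁷ m = 10952 km.
Apoapsis altitude = 10952 − 3390 = 7561.7 km.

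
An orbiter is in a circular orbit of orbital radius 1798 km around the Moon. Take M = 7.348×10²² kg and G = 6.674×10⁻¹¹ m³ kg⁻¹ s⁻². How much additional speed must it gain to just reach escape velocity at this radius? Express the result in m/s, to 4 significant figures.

μ = GM = 6.674×10⁻¹¹ × 7.348×10²² = 4.904×10¹² m³/s².
r = 1798 km = 1.798×10⁶ m.
Circular speed v_c = √(μ/r) = 1652 m/s.
Escape speed v_esc = √(2μ/r) = √2 × v_c = 2336 m/s.
Δv = v_esc − v_c = 684.1 m/s.

Δv ≈ 684.1 m/s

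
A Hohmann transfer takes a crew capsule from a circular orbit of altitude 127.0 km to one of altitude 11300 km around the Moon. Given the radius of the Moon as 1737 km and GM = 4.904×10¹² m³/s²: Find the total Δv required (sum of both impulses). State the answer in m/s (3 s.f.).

r₁ = 1737 + 127.0 = 1864.0 km = 1.8640×10⁶ m.
r₂ = 1737 + 11300 = 13037 km = 1.3037×10⁷ m.
Transfer ellipse a_t = (r₁ + r₂)/2 = 7.450×10⁶ m.
At r₁: circular v_c1 = √(μ/r₁) = 1622 m/s; transfer-perilune v_p = √[μ(2/r₁ − 1/a_t)] = 2146 m/s.
Δv₁ = v_p − v_c1 = 523.6 m/s.
At r₂: circular v_c2 = √(μ/r₂) = 613.3 m/s; transfer-apolune v_a = √[μ(2/r₂ − 1/a_t)] = 306.8 m/s.
Δv₂ = v_c2 − v_a = 306.5 m/s.
Total Δv = Δv₁ + Δv₂ = 830.1 m/s.

Δv_total ≈ 830 m/s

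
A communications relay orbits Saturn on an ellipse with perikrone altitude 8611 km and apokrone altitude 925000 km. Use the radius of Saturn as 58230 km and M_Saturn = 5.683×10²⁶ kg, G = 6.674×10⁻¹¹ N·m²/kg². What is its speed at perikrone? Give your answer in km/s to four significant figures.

μ = GM = 6.674×10⁻¹¹ × 5.683×10²⁶ = 3.793×10¹⁶ m³/s².
r_p = 58230 + 8611 = 66841 km = 6.6841×10⁷ m.
r_a = 58230 + 925000 = 983230 km = 9.8323×10⁸ m.
Semi-major axis a = (r_p + r_a)/2 = 5.2504×10⁵ km = 5.250×10⁸ m.
Vis-viva: v² = μ(2/r − 1/a) = 3.793×10¹⁶ × (2.992×10⁻⁸ − 1.905×10⁻⁹) = 1.063×10⁹ m²/s².
v = 32600 m/s = 32.60 km/s.

v ≈ 32.60 km/s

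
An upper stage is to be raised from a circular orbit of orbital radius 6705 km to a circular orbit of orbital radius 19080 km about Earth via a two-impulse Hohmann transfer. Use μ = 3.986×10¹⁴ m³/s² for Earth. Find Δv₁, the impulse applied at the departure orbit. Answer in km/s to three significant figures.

r₁ = 6705 km = 6.705×10⁶ m.
r₂ = 19080 km = 1.908×10⁷ m.
Transfer ellipse a_t = (r₁ + r₂)/2 = 1.289×10⁷ m.
At r₁: circular v_c1 = √(μ/r₁) = 7710 m/s; transfer-perigee v_p = √[μ(2/r₁ − 1/a_t)] = 9380 m/s.
Δv₁ = v_p − v_c1 = 1669 m/s.
= 1.669 km/s.

Δv ≈ 1.67 km/s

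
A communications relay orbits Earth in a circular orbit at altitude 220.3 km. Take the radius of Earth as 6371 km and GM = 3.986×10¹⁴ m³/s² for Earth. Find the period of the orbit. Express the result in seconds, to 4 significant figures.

r = 6371 + 220.3 = 6591.3 km = 6.5913×10⁶ m.
Kepler's third law: T = 2π√(r³/μ) = 2π√((6.591×10⁶)³ / 3.986×10¹⁴).
r³/μ = 7.184×10⁵ s², so T = 2π × 8.476×10² = 5.326×10³ s.

T ≈ 5326 seconds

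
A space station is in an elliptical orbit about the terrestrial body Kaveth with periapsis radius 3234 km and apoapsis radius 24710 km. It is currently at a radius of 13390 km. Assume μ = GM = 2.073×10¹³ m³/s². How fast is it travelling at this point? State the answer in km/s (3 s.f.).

v ≈ 1.27 km/s

Semi-major axis a = (r_p + r_a)/2 = 13972 km = 1.397×10⁷ m.
Vis-viva: v² = μ(2/r − 1/a) = 2.073×10¹³ × (1.494×10⁻⁷ − 7.157×10⁻⁸) = 1.613×10⁶ m²/s².
v = 1270 m/s = 1.270 km/s.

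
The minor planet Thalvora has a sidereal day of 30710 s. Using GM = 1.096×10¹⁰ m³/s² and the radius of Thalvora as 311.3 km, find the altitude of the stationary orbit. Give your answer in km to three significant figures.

h_sync ≈ 328 km

A synchronous orbit has period T, so by Kepler's third law a = (μT²/4π²)^(1/3).
μT²/4π² = 1.096×10¹⁰ × (3.071×10⁴)² / 39.48 = 2.618×10¹⁷ m³.
a = 6.397×10⁵ m = 639.74 km.
Altitude h = a − R = 639.74 − 311.3 = 328.44 km.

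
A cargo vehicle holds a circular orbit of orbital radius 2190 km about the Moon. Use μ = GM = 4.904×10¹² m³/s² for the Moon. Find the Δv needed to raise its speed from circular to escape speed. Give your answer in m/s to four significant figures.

r = 2190 km = 2.190×10⁶ m.
Circular speed v_c = √(μ/r) = 1496 m/s.
Escape speed v_esc = √(2μ/r) = √2 × v_c = 2116 m/s.
Δv = v_esc − v_c = 619.8 m/s.

Δv ≈ 619.8 m/s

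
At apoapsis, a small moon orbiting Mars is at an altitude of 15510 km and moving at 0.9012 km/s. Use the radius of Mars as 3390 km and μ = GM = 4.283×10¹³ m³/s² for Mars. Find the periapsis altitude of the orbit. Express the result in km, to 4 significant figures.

r_a = 3390 + 15510 = 18900 km = 1.890×10⁷ m.
Specific energy ε = v²/2 − μ/r = -1.860×10⁶ J/kg, so a = −μ/(2ε) = 1.151×10⁷ m.
The apsides satisfy r_p + r_a = 2a, so the periapsis radius is 2a − r_a = 4.126×10⁶ m = 4126.2 km.
Periapsis altitude = 4126.2 − 3390 = 736.18 km.

periapsis altitude ≈ 736.2 km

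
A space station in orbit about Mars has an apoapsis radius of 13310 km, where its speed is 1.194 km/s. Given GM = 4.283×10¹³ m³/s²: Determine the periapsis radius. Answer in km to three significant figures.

periapsis radius ≈ 3790 km

r_a = 1.331×10⁷ m.
Specific energy ε = v²/2 − μ/r = -2.505×10⁶ J/kg, so a = −μ/(2ε) = 8.549×10⁶ m.
The apsides satisfy r_p + r_a = 2a, so the periapsis radius is 2a − r_a = 3.787×10⁶ m = 3787.4 km.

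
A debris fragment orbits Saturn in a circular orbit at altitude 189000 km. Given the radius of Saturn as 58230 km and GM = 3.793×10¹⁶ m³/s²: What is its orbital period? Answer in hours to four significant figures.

T ≈ 34.84 hours

r = 58230 + 189000 = 247230 km = 2.4723×10⁸ m.
Kepler's third law: T = 2π√(r³/μ) = 2π√((2.472×10⁸)³ / 3.793×10¹⁶).
r³/μ = 3.984×10⁸ s², so T = 2π × 1.996×10⁴ = 1.254×10⁵ s.
Converting: 1.254×10⁵ s ÷ 3600 = 34.84 hours.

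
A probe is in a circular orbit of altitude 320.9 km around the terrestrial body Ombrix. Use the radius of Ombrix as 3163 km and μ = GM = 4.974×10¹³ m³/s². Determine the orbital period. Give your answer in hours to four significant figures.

r = 3163 + 320.9 = 3483.9 km = 3.4839×10⁶ m.
Kepler's third law: T = 2π√(r³/μ) = 2π√((3.484×10⁶)³ / 4.974×10¹³).
r³/μ = 8.501×10⁵ s², so T = 2π × 9.220×10² = 5.793×10³ s.
Converting: 5.793×10³ s ÷ 3600 = 1.609 hours.

T ≈ 1.609 hours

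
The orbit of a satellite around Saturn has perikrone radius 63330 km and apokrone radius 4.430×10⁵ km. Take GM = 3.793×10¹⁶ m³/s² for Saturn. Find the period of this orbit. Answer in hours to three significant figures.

Semi-major axis a = (r_p + r_a)/2 = (63330 + 4.4300×10⁵)/2 = 2.5316×10⁵ km = 2.532×10⁸ m.
By Kepler's third law T = 2π√(a³/μ) = 2π × 2.068×10⁴ = 1.300×10⁵ s.
= 36.10 hours.

T ≈ 36.1 hours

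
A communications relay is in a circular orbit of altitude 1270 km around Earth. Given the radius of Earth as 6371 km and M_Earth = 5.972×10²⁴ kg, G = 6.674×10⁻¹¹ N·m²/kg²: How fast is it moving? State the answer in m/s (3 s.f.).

v ≈ 7220 m/s

μ = GM = 6.674×10⁻¹¹ × 5.972×10²⁴ = 3.986×10¹⁴ m³/s².
r = 6371 + 1270 = 7641.0 km = 7.6410×10⁶ m.
For a circular orbit v = √(μ/r) = √(3.986×10¹⁴ / 7.641×10⁶) = √(5.216×10⁷) = 7222 m/s.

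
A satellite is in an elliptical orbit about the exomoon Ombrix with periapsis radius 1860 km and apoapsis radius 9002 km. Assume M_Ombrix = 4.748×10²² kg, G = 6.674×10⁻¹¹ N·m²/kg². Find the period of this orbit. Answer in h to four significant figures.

T ≈ 12.41 h

μ = GM = 6.674×10⁻¹¹ × 4.748×10²² = 3.169×10¹² m³/s².
Semi-major axis a = (r_p + r_a)/2 = (1860.0 + 9002.0)/2 = 5431.0 km = 5.431×10⁶ m.
By Kepler's third law T = 2π√(a³/μ) = 2π × 7.110×10³ = 4.467×10⁴ s.
= 12.41 h.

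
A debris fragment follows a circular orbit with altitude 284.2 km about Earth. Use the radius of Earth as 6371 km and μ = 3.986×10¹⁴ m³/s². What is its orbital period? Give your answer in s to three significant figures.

r = 6371 + 284.2 = 6655.2 km = 6.6552×10⁶ m.
Kepler's third law: T = 2π√(r³/μ) = 2π√((6.655×10⁶)³ / 3.986×10¹⁴).
r³/μ = 7.395×10⁵ s², so T = 2π × 8.599×10² = 5.403×10³ s.

T ≈ 5400 s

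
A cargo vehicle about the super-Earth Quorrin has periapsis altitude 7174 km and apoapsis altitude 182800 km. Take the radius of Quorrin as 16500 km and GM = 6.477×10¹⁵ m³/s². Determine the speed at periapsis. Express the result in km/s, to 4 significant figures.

v ≈ 22.12 km/s

r_p = 16500 + 7174 = 23674 km = 2.3674×10⁷ m.
r_a = 16500 + 182800 = 199300 km = 1.9930×10⁸ m.
Semi-major axis a = (r_p + r_a)/2 = 1.1149×10⁵ km = 1.115×10⁸ m.
Vis-viva: v² = μ(2/r − 1/a) = 6.477×10¹⁵ × (8.448×10⁻⁸ − 8.970×10⁻⁹) = 4.891×10⁸ m²/s².
v = 22120 m/s = 22.12 km/s.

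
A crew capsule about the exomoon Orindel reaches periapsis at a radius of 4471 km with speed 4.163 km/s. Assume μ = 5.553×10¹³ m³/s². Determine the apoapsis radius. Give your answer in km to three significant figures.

apoapsis radius ≈ 10300 km

r_p = 4.471×10⁶ m.
Specific energy ε = v²/2 − μ/r = -3.755×10⁶ J/kg, so a = −μ/(2ε) = 7.395×10⁶ m.
The apsides satisfy r_p + r_a = 2a, so the apoapsis radius is 2a − r_p = 1.032×10⁷ m = 10318 km.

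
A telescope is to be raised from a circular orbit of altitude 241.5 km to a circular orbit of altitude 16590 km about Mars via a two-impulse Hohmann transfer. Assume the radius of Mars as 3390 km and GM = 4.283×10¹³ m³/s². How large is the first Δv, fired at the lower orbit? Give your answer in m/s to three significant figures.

Δv ≈ 1030 m/s

r₁ = 3390 + 241.5 = 3631.5 km = 3.6315×10⁶ m.
r₂ = 3390 + 16590 = 19980 km = 1.9980×10⁷ m.
Transfer ellipse a_t = (r₁ + r₂)/2 = 1.181×10⁷ m.
At r₁: circular v_c1 = √(μ/r₁) = 3434 m/s; transfer-periapsis v_p = √[μ(2/r₁ − 1/a_t)] = 4468 m/s.
Δv₁ = v_p − v_c1 = 1033 m/s.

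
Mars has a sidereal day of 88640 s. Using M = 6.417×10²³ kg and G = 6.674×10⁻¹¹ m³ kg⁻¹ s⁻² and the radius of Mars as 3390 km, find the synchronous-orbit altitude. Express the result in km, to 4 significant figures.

μ = GM = 6.674×10⁻¹¹ × 6.417×10²³ = 4.283×10¹³ m³/s².
A synchronous orbit has period T, so by Kepler's third law a = (μT²/4π²)^(1/3).
μT²/4π² = 4.283×10¹³ × (8.864×10⁴)² / 39.48 = 8.524×10²¹ m³.
a = 2.043×10⁷ m = 20427 km.
Altitude h = a − R = 20427 − 3390 = 17037 km.

h_sync ≈ 17040 km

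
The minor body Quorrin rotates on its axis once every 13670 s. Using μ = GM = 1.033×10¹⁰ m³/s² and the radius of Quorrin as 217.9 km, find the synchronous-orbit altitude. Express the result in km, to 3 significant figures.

h_sync ≈ 148 km

A synchronous orbit has period T, so by Kepler's third law a = (μT²/4π²)^(1/3).
μT²/4π² = 1.033×10¹⁰ × (1.367×10⁴)² / 39.48 = 4.890×10¹⁶ m³.
a = 3.657×10⁵ m = 365.67 km.
Altitude h = a − R = 365.67 − 217.9 = 147.77 km.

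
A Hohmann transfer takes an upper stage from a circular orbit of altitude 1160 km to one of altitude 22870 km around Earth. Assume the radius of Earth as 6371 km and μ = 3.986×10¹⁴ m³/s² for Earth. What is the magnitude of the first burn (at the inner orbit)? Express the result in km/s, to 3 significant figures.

Δv ≈ 1.90 km/s

r₁ = 6371 + 1160 = 7531.0 km = 7.5310×10⁶ m.
r₂ = 6371 + 22870 = 29241 km = 2.9241×10⁷ m.
Transfer ellipse a_t = (r₁ + r₂)/2 = 1.839×10⁷ m.
At r₁: circular v_c1 = √(μ/r₁) = 7275 m/s; transfer-perigee v_p = √[μ(2/r₁ − 1/a_t)] = 9175 m/s.
Δv₁ = v_p − v_c1 = 1900 m/s.
= 1.900 km/s.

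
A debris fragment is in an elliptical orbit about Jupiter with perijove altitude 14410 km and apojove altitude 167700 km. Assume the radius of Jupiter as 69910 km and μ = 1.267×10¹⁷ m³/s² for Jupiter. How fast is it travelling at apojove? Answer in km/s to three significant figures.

r_p = 69910 + 14410 = 84320 km = 8.4320×10⁷ m.
r_a = 69910 + 167700 = 237610 km = 2.3761×10⁸ m.
Semi-major axis a = (r_p + r_a)/2 = 1.6096×10⁵ km = 1.610×10⁸ m.
Vis-viva: v² = μ(2/r − 1/a) = 1.267×10¹⁷ × (8.417×10⁻⁹ − 6.213×10⁻⁹) = 2.793×10⁸ m²/s².
v = 16710 m/s = 16.71 km/s.

v ≈ 16.7 km/s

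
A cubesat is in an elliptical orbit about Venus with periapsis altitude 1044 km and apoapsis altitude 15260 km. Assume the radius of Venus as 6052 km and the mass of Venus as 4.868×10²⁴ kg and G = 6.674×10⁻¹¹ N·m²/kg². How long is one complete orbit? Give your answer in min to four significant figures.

T ≈ 311.0 min

μ = GM = 6.674×10⁻¹¹ × 4.868×10²⁴ = 3.249×10¹⁴ m³/s².
r_p = 6052 + 1044 = 7096.0 km = 7.0960×10⁶ m.
r_a = 6052 + 15260 = 21312 km = 2.1312×10⁷ m.
Semi-major axis a = (r_p + r_a)/2 = (7096.0 + 21312)/2 = 14204 km = 1.420×10⁷ m.
By Kepler's third law T = 2π√(a³/μ) = 2π × 2.970×10³ = 1.866×10⁴ s.
= 311.0 min.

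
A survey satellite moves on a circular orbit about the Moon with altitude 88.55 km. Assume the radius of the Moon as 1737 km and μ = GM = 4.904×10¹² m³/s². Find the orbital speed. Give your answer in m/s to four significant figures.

r = 1737 + 88.55 = 1825.5 km = 1.8256×10⁶ m.
For a circular orbit v = √(μ/r) = √(4.904×10¹² / 1.826×10⁶) = √(2.686×10⁶) = 1639 m/s.

v ≈ 1639 m/s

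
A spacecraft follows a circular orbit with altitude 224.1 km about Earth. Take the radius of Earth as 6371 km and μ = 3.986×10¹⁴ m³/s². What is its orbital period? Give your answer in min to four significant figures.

T ≈ 88.84 min

r = 6371 + 224.1 = 6595.1 km = 6.5951×10⁶ m.
Kepler's third law: T = 2π√(r³/μ) = 2π√((6.595×10⁶)³ / 3.986×10¹⁴).
r³/μ = 7.197×10⁵ s², so T = 2π × 8.483×10² = 5.330×10³ s.
Converting: 5.330×10³ s ÷ 60.00 = 88.84 min.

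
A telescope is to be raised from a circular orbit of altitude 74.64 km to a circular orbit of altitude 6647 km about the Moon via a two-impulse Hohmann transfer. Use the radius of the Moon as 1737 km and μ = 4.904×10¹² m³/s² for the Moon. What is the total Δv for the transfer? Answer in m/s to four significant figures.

r₁ = 1737 + 74.64 = 1811.6 km = 1.8116×10⁶ m.
r₂ = 1737 + 6647 = 8384.0 km = 8.3840×10⁶ m.
Transfer ellipse a_t = (r₁ + r₂)/2 = 5.098×10⁶ m.
At r₁: circular v_c1 = √(μ/r₁) = 1645 m/s; transfer-perilune v_p = √[μ(2/r₁ − 1/a_t)] = 2110 m/s.
Δv₁ = v_p − v_c1 = 464.7 m/s.
At r₂: circular v_c2 = √(μ/r₂) = 764.8 m/s; transfer-apolune v_a = √[μ(2/r₂ − 1/a_t)] = 455.9 m/s.
Δv₂ = v_c2 − v_a = 308.9 m/s.
Total Δv = Δv₁ + Δv₂ = 773.6 m/s.

Δv_total ≈ 773.6 m/s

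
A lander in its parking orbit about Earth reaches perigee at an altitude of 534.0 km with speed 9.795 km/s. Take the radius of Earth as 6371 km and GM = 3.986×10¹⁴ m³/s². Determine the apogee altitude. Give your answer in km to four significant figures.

r_p = 6371 + 534.0 = 6905.0 km = 6.905×10⁶ m.
Specific energy ε = v²/2 − μ/r = -9.755×10⁶ J/kg, so a = −μ/(2ε) = 2.043×10⁷ m.
The apsides satisfy r_p + r_a = 2a, so the apogee radius is 2a − r_p = 3.395×10⁷ m = 33955 km.
Apogee altitude = 33955 − 6371 = 27584 km.

apogee altitude ≈ 27580 km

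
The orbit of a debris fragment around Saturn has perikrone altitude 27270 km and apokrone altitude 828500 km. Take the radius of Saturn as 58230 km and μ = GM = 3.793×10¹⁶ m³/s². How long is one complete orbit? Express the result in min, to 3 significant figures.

T ≈ 5760 min

r_p = 58230 + 27270 = 85500 km = 8.5500×10⁷ m.
r_a = 58230 + 828500 = 886730 km = 8.8673×10⁸ m.
Semi-major axis a = (r_p + r_a)/2 = (85500 + 8.8673×10⁵)/2 = 4.8612×10⁵ km = 4.861×10⁸ m.
By Kepler's third law T = 2π√(a³/μ) = 2π × 5.503×10⁴ = 3.458×10⁵ s.
= 5763 min.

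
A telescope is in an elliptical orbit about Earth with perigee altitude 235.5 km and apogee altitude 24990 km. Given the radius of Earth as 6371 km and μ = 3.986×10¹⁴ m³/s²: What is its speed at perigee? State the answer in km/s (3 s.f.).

r_p = 6371 + 235.5 = 6606.5 km = 6.6065×10⁶ m.
r_a = 6371 + 24990 = 31361 km = 3.1361×10⁷ m.
Semi-major axis a = (r_p + r_a)/2 = 18984 km = 1.898×10⁷ m.
Vis-viva: v² = μ(2/r − 1/a) = 3.986×10¹⁴ × (3.027×10⁻⁷ − 5.268×10⁻⁸) = 9.967×10⁷ m²/s².
v = 9984 m/s = 9.984 km/s.

v ≈ 9.98 km/s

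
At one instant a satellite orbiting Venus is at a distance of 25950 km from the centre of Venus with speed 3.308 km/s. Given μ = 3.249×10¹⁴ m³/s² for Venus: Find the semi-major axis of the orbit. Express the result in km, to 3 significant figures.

a ≈ 23000 km

r = 2.595×10⁷ m.
Vis-viva rearranged: 1/a = 2/r − v²/μ = 7.707×10⁻⁸ − 3.368×10⁻⁸ = 4.339×10⁻⁸ m⁻¹.
a = 2.305×10⁷ m = 23046 km.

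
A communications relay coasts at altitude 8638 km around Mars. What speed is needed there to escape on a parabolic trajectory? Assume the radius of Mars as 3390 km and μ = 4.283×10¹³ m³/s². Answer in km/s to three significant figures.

v_esc ≈ 2.67 km/s

r = 3390 + 8638 = 12028 km = 1.2028×10⁷ m.
Escape speed v_esc = √(2μ/r) = √(2 × 4.283×10¹³ / 1.203×10⁷) = √(7.122×10⁶) = 2669 m/s.
= 2.669 km/s.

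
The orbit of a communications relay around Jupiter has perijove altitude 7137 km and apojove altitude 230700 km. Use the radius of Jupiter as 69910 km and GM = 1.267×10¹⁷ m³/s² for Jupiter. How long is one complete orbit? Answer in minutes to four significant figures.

T ≈ 763.4 minutes

r_p = 69910 + 7137 = 77047 km = 7.7047×10⁷ m.
r_a = 69910 + 230700 = 300610 km = 3.0061×10⁸ m.
Semi-major axis a = (r_p + r_a)/2 = (77047 + 3.0061×10⁵)/2 = 1.8883×10⁵ km = 1.888×10⁸ m.
By Kepler's third law T = 2π√(a³/μ) = 2π × 7.290×10³ = 4.580×10⁴ s.
= 763.4 minutes.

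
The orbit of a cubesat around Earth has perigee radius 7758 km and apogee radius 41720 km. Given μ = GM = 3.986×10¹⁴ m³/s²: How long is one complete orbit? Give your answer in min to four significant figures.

T ≈ 645.4 min

Semi-major axis a = (r_p + r_a)/2 = (7758.0 + 41720)/2 = 24739 km = 2.474×10⁷ m.
By Kepler's third law T = 2π√(a³/μ) = 2π × 6.163×10³ = 3.872×10⁴ s.
= 645.4 min.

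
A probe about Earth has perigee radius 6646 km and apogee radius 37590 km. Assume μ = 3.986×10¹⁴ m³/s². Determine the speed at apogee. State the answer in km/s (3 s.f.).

Semi-major axis a = (r_p + r_a)/2 = 22118 km = 2.212×10⁷ m.
Vis-viva: v² = μ(2/r − 1/a) = 3.986×10¹⁴ × (5.321×10⁻⁸ − 4.521×10⁻⁸) = 3.186×10⁶ m²/s².
v = 1785 m/s = 1.785 km/s.

v ≈ 1.79 km/s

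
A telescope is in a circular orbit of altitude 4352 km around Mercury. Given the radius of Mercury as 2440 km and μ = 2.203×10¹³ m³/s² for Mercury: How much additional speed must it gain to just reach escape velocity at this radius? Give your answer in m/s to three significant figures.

Δv ≈ 746 m/s

r = 2440 + 4352 = 6792.0 km = 6.7920×10⁶ m.
Circular speed v_c = √(μ/r) = 1801 m/s.
Escape speed v_esc = √(2μ/r) = √2 × v_c = 2547 m/s.
Δv = v_esc − v_c = 746.0 m/s.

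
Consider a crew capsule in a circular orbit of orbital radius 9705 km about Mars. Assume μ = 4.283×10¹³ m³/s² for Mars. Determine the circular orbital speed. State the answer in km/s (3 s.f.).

r = 9705 km = 9.705×10⁶ m.
For a circular orbit v = √(μ/r) = √(4.283×10¹³ / 9.705×10⁶) = √(4.413×10⁶) = 2101 m/s.
That is 2.101 km/s.

v ≈ 2.10 km/s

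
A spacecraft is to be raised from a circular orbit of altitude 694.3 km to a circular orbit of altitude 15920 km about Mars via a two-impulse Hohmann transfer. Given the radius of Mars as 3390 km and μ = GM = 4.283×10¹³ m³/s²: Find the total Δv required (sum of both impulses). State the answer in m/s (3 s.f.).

r₁ = 3390 + 694.3 = 4084.3 km = 4.0843×10⁶ m.
r₂ = 3390 + 15920 = 19310 km = 1.9310×10⁷ m.
Transfer ellipse a_t = (r₁ + r₂)/2 = 1.170×10⁷ m.
At r₁: circular v_c1 = √(μ/r₁) = 3238 m/s; transfer-periapsis v_p = √[μ(2/r₁ − 1/a_t)] = 4161 m/s.
Δv₁ = v_p − v_c1 = 922.4 m/s.
At r₂: circular v_c2 = √(μ/r₂) = 1489 m/s; transfer-apoapsis v_a = √[μ(2/r₂ − 1/a_t)] = 880.0 m/s.
Δv₂ = v_c2 − v_a = 609.3 m/s.
Total Δv = Δv₁ + Δv₂ = 1532 m/s.

Δv_total ≈ 1530 m/s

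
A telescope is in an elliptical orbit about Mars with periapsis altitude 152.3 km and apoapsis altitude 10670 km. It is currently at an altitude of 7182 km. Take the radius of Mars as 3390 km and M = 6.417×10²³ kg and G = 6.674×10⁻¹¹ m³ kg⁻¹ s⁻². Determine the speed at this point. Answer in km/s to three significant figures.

v ≈ 1.80 km/s

μ = GM = 6.674×10⁻¹¹ × 6.417×10²³ = 4.283×10¹³ m³/s².
r_p = 3390 + 152.3 = 3542.3 km = 3.5423×10⁶ m.
r_a = 3390 + 10670 = 14060 km = 1.4060×10⁷ m.
r = 3390 + 7182 = 10572 km = 1.057×10⁷ m.
Semi-major axis a = (r_p + r_a)/2 = 8801.1 km = 8.801×10⁶ m.
Vis-viva: v² = μ(2/r − 1/a) = 4.283×10¹³ × (1.892×10⁻⁷ − 1.136×10⁻⁷) = 3.236×10⁶ m²/s².
v = 1799 m/s = 1.799 km/s.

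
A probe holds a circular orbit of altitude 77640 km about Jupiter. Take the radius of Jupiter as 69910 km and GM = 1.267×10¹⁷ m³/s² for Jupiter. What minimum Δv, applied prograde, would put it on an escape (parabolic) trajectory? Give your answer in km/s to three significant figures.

r = 69910 + 77640 = 147550 km = 1.4755×10⁸ m.
Circular speed v_c = √(μ/r) = 29300 m/s.
Escape speed v_esc = √(2μ/r) = √2 × v_c = 41440 m/s.
Δv = v_esc − v_c = 12140 m/s = 12.14 km/s.

Δv ≈ 12.1 km/s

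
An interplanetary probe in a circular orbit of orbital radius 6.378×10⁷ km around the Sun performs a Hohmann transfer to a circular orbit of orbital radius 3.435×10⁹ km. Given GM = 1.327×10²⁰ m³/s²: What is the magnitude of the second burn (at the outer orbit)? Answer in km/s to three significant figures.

r₁ = 6.378×10⁷ km = 6.378×10¹⁰ m.
r₂ = 3.435×10⁹ km = 3.435×10¹² m.
Transfer ellipse a_t = (r₁ + r₂)/2 = 1.749×10¹² m.
At r₁: circular v_c1 = √(μ/r₁) = 45610 m/s; transfer-perihelion v_p = √[μ(2/r₁ − 1/a_t)] = 63920 m/s.
At r₂: circular v_c2 = √(μ/r₂) = 6215 m/s; transfer-aphelion v_a = √[μ(2/r₂ − 1/a_t)] = 1187 m/s.
Δv₂ = v_c2 − v_a = 5029 m/s.
= 5.029 km/s.

Δv ≈ 5.03 km/s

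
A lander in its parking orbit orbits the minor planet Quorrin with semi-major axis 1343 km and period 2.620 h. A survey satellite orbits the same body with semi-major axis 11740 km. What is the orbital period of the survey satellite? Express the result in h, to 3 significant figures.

Kepler's third law: T² ∝ a³, so T₂ = T₁ (a₂/a₁)^(3/2).
a₂/a₁ = 8.742, (a₂/a₁)^(3/2) = 25.85.
T₂ = 2.620 × 25.85 = 67.72 h.

T₂ ≈ 67.7 h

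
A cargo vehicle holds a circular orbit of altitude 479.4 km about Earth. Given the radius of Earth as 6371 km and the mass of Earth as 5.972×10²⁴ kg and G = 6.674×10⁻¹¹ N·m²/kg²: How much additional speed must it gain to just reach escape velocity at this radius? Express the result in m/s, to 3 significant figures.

Δv ≈ 3160 m/s

μ = GM = 6.674×10⁻¹¹ × 5.972×10²⁴ = 3.986×10¹⁴ m³/s².
r = 6371 + 479.4 = 6850.4 km = 6.8504×10⁶ m.
Circular speed v_c = √(μ/r) = 7628 m/s.
Escape speed v_esc = √(2μ/r) = √2 × v_c = 10790 m/s.
Δv = v_esc − v_c = 3160 m/s.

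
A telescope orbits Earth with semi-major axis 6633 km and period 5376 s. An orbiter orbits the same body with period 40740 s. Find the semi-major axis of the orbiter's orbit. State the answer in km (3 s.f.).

a₂ ≈ 25600 km

Kepler's third law: a³ ∝ T², so a₂ = a₁ (T₂/T₁)^(2/3).
T₂/T₁ = 7.578, (T₂/T₁)^(2/3) = 3.858.
a₂ = 6633 × 3.858 = 25590 km.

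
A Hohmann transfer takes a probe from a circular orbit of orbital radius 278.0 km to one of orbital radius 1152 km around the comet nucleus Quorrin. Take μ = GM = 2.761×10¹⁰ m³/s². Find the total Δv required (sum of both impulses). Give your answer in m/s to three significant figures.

Δv_total ≈ 143 m/s

r₁ = 278.0 km = 2.780×10⁵ m.
r₂ = 1152 km = 1.152×10⁶ m.
Transfer ellipse a_t = (r₁ + r₂)/2 = 7.150×10⁵ m.
At r₁: circular v_c1 = √(μ/r₁) = 315.1 m/s; transfer-periapsis v_p = √[μ(2/r₁ − 1/a_t)] = 400.0 m/s.
Δv₁ = v_p − v_c1 = 84.88 m/s.
At r₂: circular v_c2 = √(μ/r₂) = 154.8 m/s; transfer-apoapsis v_a = √[μ(2/r₂ − 1/a_t)] = 96.53 m/s.
Δv₂ = v_c2 − v_a = 58.28 m/s.
Total Δv = Δv₁ + Δv₂ = 143.2 m/s.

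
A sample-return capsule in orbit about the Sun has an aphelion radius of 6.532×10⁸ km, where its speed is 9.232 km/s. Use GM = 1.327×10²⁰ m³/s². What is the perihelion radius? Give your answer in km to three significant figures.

r_a = 6.532×10¹¹ m.
Specific energy ε = v²/2 − μ/r = -1.605×10⁸ J/kg, so a = −μ/(2ε) = 4.133×10¹¹ m.
The apsides satisfy r_p + r_a = 2a, so the perihelion radius is 2a − r_a = 1.734×10¹¹ m = 1.7339×10⁸ km.

perihelion radius ≈ 1.73×10⁸ km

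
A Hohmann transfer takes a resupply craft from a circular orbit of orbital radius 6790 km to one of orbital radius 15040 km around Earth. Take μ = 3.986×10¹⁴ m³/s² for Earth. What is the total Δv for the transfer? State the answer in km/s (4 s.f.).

r₁ = 6790 km = 6.790×10⁶ m.
r₂ = 15040 km = 1.504×10⁷ m.
Transfer ellipse a_t = (r₁ + r₂)/2 = 1.092×10⁷ m.
At r₁: circular v_c1 = √(μ/r₁) = 7662 m/s; transfer-perigee v_p = √[μ(2/r₁ − 1/a_t)] = 8994 m/s.
Δv₁ = v_p − v_c1 = 1332 m/s.
At r₂: circular v_c2 = √(μ/r₂) = 5148 m/s; transfer-apogee v_a = √[μ(2/r₂ − 1/a_t)] = 4060 m/s.
Δv₂ = v_c2 − v_a = 1088 m/s.
Total Δv = Δv₁ + Δv₂ = 2420 m/s = 2.420 km/s.

Δv_total ≈ 2.420 km/s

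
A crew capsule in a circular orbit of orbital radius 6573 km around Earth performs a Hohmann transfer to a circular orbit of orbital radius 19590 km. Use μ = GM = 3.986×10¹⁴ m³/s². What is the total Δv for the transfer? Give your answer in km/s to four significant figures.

r₁ = 6573 km = 6.573×10⁶ m.
r₂ = 19590 km = 1.959×10⁷ m.
Transfer ellipse a_t = (r₁ + r₂)/2 = 1.308×10⁷ m.
At r₁: circular v_c1 = √(μ/r₁) = 7787 m/s; transfer-perigee v_p = √[μ(2/r₁ − 1/a_t)] = 9530 m/s.
Δv₁ = v_p − v_c1 = 1742 m/s.
At r₂: circular v_c2 = √(μ/r₂) = 4511 m/s; transfer-apogee v_a = √[μ(2/r₂ − 1/a_t)] = 3197 m/s.
Δv₂ = v_c2 − v_a = 1313 m/s.
Total Δv = Δv₁ + Δv₂ = 3056 m/s = 3.056 km/s.

Δv_total ≈ 3.056 km/s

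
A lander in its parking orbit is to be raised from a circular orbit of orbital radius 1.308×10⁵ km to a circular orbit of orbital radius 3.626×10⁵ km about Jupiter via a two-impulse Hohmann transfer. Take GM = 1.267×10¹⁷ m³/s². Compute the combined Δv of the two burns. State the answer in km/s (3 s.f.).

r₁ = 1.308×10⁵ km = 1.308×10⁸ m.
r₂ = 3.626×10⁵ km = 3.626×10⁸ m.
Transfer ellipse a_t = (r₁ + r₂)/2 = 2.467×10⁸ m.
At r₁: circular v_c1 = √(μ/r₁) = 31120 m/s; transfer-perijove v_p = √[μ(2/r₁ − 1/a_t)] = 37730 m/s.
Δv₁ = v_p − v_c1 = 6609 m/s.
At r₂: circular v_c2 = √(μ/r₂) = 18690 m/s; transfer-apojove v_a = √[μ(2/r₂ − 1/a_t)] = 13610 m/s.
Δv₂ = v_c2 − v_a = 5082 m/s.
Total Δv = Δv₁ + Δv₂ = 11690 m/s = 11.69 km/s.

Δv_total ≈ 11.7 km/s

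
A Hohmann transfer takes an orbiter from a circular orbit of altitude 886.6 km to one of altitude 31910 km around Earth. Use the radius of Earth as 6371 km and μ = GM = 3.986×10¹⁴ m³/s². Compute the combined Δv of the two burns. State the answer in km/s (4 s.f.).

r₁ = 6371 + 886.6 = 7257.6 km = 7.2576×10⁶ m.
r₂ = 6371 + 31910 = 38281 km = 3.8281×10⁷ m.
Transfer ellipse a_t = (r₁ + r₂)/2 = 2.277×10⁷ m.
At r₁: circular v_c1 = √(μ/r₁) = 7411 m/s; transfer-perigee v_p = √[μ(2/r₁ − 1/a_t)] = 9609 m/s.
Δv₁ = v_p − v_c1 = 2198 m/s.
At r₂: circular v_c2 = √(μ/r₂) = 3227 m/s; transfer-apogee v_a = √[μ(2/r₂ − 1/a_t)] = 1822 m/s.
Δv₂ = v_c2 − v_a = 1405 m/s.
Total Δv = Δv₁ + Δv₂ = 3603 m/s = 3.603 km/s.

Δv_total ≈ 3.603 km/s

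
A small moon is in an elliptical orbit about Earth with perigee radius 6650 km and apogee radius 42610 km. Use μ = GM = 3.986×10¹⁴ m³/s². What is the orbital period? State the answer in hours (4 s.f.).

T ≈ 10.69 hours

Semi-major axis a = (r_p + r_a)/2 = (6650.0 + 42610)/2 = 24630 km = 2.463×10⁷ m.
By Kepler's third law T = 2π√(a³/μ) = 2π × 6.122×10³ = 3.847×10⁴ s.
= 10.69 hours.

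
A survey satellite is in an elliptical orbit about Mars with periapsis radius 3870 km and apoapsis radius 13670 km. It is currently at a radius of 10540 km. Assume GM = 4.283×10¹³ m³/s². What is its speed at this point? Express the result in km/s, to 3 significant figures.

Semi-major axis a = (r_p + r_a)/2 = 8770.0 km = 8.770×10⁶ m.
Vis-viva: v² = μ(2/r − 1/a) = 4.283×10¹³ × (1.898×10⁻⁷ − 1.140×10⁻⁷) = 3.243×10⁶ m²/s².
v = 1801 m/s = 1.801 km/s.

v ≈ 1.80 km/s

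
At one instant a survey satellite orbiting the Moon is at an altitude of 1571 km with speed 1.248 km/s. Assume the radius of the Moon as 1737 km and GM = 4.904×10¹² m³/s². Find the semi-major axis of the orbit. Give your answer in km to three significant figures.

a ≈ 3480 km

r = 1737 + 1571 = 3308.0 km = 3.308×10⁶ m.
Specific orbital energy ε = v²/2 − μ/r = (1248)²/2 − 4.904×10¹²/3.308×10⁶ = -7.037×10⁵ J/kg.
Since ε = −μ/(2a), a = −μ/(2ε) = 3.484×10⁶ m = 3484.4 km.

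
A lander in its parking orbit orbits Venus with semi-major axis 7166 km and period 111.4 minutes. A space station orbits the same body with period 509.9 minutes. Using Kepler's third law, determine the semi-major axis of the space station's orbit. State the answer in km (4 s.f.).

a₂ ≈ 19750 km

Kepler's third law: a³ ∝ T², so a₂ = a₁ (T₂/T₁)^(2/3).
T₂/T₁ = 4.577, (T₂/T₁)^(2/3) = 2.757.
a₂ = 7166 × 2.757 = 19750 km.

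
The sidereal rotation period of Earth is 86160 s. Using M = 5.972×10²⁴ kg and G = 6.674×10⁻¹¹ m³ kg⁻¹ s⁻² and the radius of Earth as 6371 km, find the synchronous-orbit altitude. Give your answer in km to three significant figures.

μ = GM = 6.674×10⁻¹¹ × 5.972×10²⁴ = 3.986×10¹⁴ m³/s².
A synchronous orbit has period T, so by Kepler's third law a = (μT²/4π²)^(1/3).
μT²/4π² = 3.986×10¹⁴ × (8.616×10⁴)² / 39.48 = 7.495×10²² m³.
a = 4.216×10⁷ m = 42162 km.
Altitude h = a − R = 42162 − 6371 = 35791 km.

h_sync ≈ 35800 km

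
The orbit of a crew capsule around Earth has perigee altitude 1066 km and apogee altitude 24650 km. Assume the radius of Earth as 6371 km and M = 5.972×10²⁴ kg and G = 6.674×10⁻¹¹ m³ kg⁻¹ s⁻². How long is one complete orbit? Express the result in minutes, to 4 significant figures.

μ = GM = 6.674×10⁻¹¹ × 5.972×10²⁴ = 3.986×10¹⁴ m³/s².
r_p = 6371 + 1066 = 7437.0 km = 7.4370×10⁶ m.
r_a = 6371 + 24650 = 31021 km = 3.1021×10⁷ m.
Semi-major axis a = (r_p + r_a)/2 = (7437.0 + 31021)/2 = 19229 km = 1.923×10⁷ m.
By Kepler's third law T = 2π√(a³/μ) = 2π × 4.224×10³ = 2.654×10⁴ s.
= 442.3 minutes.

T ≈ 442.3 minutes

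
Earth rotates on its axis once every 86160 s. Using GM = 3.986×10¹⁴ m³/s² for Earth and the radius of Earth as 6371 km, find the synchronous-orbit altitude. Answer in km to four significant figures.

A synchronous orbit has period T, so by Kepler's third law a = (μT²/4π²)^(1/3).
μT²/4π² = 3.986×10¹⁴ × (8.616×10⁴)² / 39.48 = 7.495×10²² m³.
a = 4.216×10⁷ m = 42163 km.
Altitude h = a − R = 42163 − 6371 = 35792 km.

h_sync ≈ 35790 km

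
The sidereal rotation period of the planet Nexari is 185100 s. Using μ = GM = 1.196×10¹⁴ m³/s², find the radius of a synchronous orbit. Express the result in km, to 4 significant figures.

r_sync ≈ 47000 km

A synchronous orbit has period T, so by Kepler's third law a = (μT²/4π²)^(1/3).
μT²/4π² = 1.196×10¹⁴ × (1.851×10⁵)² / 39.48 = 1.038×10²³ m³.
a = 4.700×10⁷ m = 46996 km.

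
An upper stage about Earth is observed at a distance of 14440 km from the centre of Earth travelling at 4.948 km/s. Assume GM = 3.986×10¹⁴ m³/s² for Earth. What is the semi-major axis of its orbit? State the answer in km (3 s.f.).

a ≈ 13000 km

r = 1.444×10⁷ m.
Vis-viva rearranged: 1/a = 2/r − v²/μ = 1.385×10⁻⁷ − 6.142×10⁻⁸ = 7.708×10⁻⁸ m⁻¹.
a = 1.297×10⁷ m = 12973 km.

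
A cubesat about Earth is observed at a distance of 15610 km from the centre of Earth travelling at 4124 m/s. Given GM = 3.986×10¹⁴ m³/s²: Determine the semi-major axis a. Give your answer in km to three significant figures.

a ≈ 11700 km

r = 1.561×10⁷ m.
Vis-viva rearranged: 1/a = 2/r − v²/μ = 1.281×10⁻⁷ − 4.267×10⁻⁸ = 8.546×10⁻⁸ m⁻¹.
a = 1.170×10⁷ m = 11702 km.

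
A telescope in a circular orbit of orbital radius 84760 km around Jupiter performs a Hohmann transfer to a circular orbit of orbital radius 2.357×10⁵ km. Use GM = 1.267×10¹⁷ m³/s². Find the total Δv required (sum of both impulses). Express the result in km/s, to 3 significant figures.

Δv_total ≈ 14.6 km/s

r₁ = 84760 km = 8.476×10⁷ m.
r₂ = 2.357×10⁵ km = 2.357×10⁸ m.
Transfer ellipse a_t = (r₁ + r₂)/2 = 1.602×10⁸ m.
At r₁: circular v_c1 = √(μ/r₁) = 38660 m/s; transfer-perijove v_p = √[μ(2/r₁ − 1/a_t)] = 46890 m/s.
Δv₁ = v_p − v_c1 = 8229 m/s.
At r₂: circular v_c2 = √(μ/r₂) = 23190 m/s; transfer-apojove v_a = √[μ(2/r₂ − 1/a_t)] = 16860 m/s.
Δv₂ = v_c2 − v_a = 6322 m/s.
Total Δv = Δv₁ + Δv₂ = 14550 m/s = 14.55 km/s.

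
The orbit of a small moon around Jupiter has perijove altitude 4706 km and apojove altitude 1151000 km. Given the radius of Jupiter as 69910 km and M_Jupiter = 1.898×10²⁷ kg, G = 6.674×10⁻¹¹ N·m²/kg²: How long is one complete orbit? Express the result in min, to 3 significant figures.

μ = GM = 6.674×10⁻¹¹ × 1.898×10²⁷ = 1.267×10¹⁷ m³/s².
r_p = 69910 + 4706 = 74616 km = 7.4616×10⁷ m.
r_a = 69910 + 1151000 = 1220900 km = 1.2209×10⁹ m.
Semi-major axis a = (r_p + r_a)/2 = (74616 + 1.2209×10⁶)/2 = 6.4776×10⁵ km = 6.478×10⁸ m.
By Kepler's third law T = 2π√(a³/μ) = 2π × 4.632×10⁴ = 2.910×10⁵ s.
= 4851 min.

T ≈ 4850 min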